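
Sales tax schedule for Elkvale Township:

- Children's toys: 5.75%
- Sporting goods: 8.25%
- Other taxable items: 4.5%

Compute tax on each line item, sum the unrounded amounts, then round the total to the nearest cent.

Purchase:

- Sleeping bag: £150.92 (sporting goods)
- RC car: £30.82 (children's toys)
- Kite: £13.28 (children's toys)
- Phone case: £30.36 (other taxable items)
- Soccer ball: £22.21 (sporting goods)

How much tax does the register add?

Sleeping bag £150.92: sporting goods → 8.25% → £12.4509
RC car £30.82: children's toys → 5.75% → £1.77215
Kite £13.28: children's toys → 5.75% → £0.7636
Phone case £30.36: other taxable items → 4.5% → £1.3662
Soccer ball £22.21: sporting goods → 8.25% → £1.832325
Unrounded tax sum = £18.185175 → £18.19

£18.19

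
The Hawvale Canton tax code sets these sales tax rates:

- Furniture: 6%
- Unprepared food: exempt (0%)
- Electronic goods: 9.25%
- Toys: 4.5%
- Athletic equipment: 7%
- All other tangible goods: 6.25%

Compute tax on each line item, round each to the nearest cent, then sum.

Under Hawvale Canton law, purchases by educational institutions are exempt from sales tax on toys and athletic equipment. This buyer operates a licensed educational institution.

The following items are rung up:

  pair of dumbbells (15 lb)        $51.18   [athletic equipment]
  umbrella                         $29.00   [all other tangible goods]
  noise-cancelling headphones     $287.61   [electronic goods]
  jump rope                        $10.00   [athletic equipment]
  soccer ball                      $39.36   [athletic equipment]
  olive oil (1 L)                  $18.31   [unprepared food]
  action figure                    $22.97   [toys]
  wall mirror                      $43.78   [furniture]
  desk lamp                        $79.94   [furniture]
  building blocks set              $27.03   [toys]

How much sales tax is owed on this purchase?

Pair of dumbbells (15 lb) $51.18: athletic equipment, buyer-exempt → 0% → $0.00
Umbrella $29.00: all other tangible goods → 6.25% → $1.81
Noise-cancelling headphones $287.61: electronic goods → 9.25% → $26.60
Jump rope $10.00: athletic equipment, buyer-exempt → 0% → $0.00
Soccer ball $39.36: athletic equipment, buyer-exempt → 0% → $0.00
Olive oil (1 L) $18.31: unprepared food → 0% → $0.00
Action figure $22.97: toys, buyer-exempt → 0% → $0.00
Wall mirror $43.78: furniture → 6% → $2.63
Desk lamp $79.94: furniture → 6% → $4.80
Building blocks set $27.03: toys, buyer-exempt → 0% → $0.00
Total tax = $1.81 + $26.60 + $2.63 + $4.80 = $35.84

$35.84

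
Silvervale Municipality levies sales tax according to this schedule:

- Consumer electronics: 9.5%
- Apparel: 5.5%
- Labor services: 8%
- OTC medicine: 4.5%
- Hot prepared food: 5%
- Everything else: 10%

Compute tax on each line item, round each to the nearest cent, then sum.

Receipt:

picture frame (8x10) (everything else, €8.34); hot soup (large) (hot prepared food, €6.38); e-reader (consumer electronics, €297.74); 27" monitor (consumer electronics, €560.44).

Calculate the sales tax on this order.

Picture frame (8x10) €8.34: everything else → 10% → €0.83
Hot soup (large) €6.38: hot prepared food → 5% → €0.32
E-reader €297.74: consumer electronics → 9.5% → €28.29
27" monitor €560.44: consumer electronics → 9.5% → €53.24
Total tax = €0.83 + €0.32 + €28.29 + €53.24 = €82.68

€82.68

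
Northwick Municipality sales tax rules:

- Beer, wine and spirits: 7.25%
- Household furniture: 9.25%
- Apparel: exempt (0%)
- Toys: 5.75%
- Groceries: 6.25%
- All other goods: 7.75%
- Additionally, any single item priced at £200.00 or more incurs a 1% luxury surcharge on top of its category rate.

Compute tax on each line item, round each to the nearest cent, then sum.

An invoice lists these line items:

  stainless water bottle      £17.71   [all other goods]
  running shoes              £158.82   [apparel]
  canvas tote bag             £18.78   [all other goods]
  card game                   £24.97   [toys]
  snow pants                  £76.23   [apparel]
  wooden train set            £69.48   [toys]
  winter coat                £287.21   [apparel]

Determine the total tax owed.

£11.14

Stainless water bottle £17.71: all other goods → 7.75% → £1.37
Running shoes £158.82: apparel → 0% → £0.00
Canvas tote bag £18.78: all other goods → 7.75% → £1.46
Card game £24.97: toys → 5.75% → £1.44
Snow pants £76.23: apparel → 0% → £0.00
Wooden train set £69.48: toys → 5.75% → £4.00
Winter coat £287.21: apparel → 0% + 1% surcharge = 1% → £2.87
Total tax = £1.37 + £1.46 + £1.44 + £4.00 + £2.87 = £11.14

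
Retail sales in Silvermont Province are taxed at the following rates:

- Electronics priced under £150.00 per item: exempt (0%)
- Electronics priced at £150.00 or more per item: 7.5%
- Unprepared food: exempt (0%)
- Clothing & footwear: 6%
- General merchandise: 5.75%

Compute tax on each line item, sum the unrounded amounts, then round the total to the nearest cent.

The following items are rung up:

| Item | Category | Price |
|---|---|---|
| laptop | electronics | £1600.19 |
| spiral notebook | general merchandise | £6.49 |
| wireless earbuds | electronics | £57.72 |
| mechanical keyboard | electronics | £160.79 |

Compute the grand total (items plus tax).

£1957.64

Laptop £1600.19: electronics, £150.00 or more → 7.5% → £120.01425
Spiral notebook £6.49: general merchandise → 5.75% → £0.373175
Wireless earbuds £57.72: electronics, under £150.00 → 0% → £0.00
Mechanical keyboard £160.79: electronics, £150.00 or more → 7.5% → £12.05925
Subtotal = £1825.19; unrounded tax = £132.446675 → £132.45; total due = £1957.64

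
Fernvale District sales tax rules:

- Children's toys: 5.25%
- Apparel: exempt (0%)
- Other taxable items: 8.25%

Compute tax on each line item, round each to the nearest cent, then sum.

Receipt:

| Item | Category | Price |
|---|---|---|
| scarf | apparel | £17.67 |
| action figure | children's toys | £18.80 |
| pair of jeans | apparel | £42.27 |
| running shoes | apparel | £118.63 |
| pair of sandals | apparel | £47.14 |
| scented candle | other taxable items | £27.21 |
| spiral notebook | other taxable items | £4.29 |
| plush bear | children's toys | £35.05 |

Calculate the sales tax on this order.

Scarf £17.67: apparel → 0% → £0.00
Action figure £18.80: children's toys → 5.25% → £0.99
Pair of jeans £42.27: apparel → 0% → £0.00
Running shoes £118.63: apparel → 0% → £0.00
Pair of sandals £47.14: apparel → 0% → £0.00
Scented candle £27.21: other taxable items → 8.25% → £2.24
Spiral notebook £4.29: other taxable items → 8.25% → £0.35
Plush bear £35.05: children's toys → 5.25% → £1.84
Total tax = £0.99 + £2.24 + £0.35 + £1.84 = £5.42

£5.42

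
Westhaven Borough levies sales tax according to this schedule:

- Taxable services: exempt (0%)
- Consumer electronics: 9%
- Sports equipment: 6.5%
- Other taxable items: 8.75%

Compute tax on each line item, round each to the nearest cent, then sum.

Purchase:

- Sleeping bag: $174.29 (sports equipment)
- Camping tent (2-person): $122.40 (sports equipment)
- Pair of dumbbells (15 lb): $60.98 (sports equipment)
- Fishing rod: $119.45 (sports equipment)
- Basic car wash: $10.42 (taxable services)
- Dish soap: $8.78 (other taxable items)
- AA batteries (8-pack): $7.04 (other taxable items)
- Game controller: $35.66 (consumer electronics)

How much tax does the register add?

Sleeping bag $174.29: sports equipment → 6.5% → $11.33
Camping tent (2-person) $122.40: sports equipment → 6.5% → $7.96
Pair of dumbbells (15 lb) $60.98: sports equipment → 6.5% → $3.96
Fishing rod $119.45: sports equipment → 6.5% → $7.76
Basic car wash $10.42: taxable services → 0% → $0.00
Dish soap $8.78: other taxable items → 8.75% → $0.77
AA batteries (8-pack) $7.04: other taxable items → 8.75% → $0.62
Game controller $35.66: consumer electronics → 9% → $3.21
Total tax = $11.33 + $7.96 + $3.96 + $7.76 + $0.77 + $0.62 + $3.21 = $35.61

$35.61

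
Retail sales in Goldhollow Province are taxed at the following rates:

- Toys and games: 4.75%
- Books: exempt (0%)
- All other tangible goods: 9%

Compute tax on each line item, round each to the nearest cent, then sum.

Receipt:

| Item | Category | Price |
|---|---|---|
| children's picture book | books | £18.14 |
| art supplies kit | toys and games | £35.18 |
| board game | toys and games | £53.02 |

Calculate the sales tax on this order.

Children's picture book £18.14: books → 0% → £0.00
Art supplies kit £35.18: toys and games → 4.75% → £1.67
Board game £53.02: toys and games → 4.75% → £2.52
Total tax = £1.67 + £2.52 = £4.19

£4.19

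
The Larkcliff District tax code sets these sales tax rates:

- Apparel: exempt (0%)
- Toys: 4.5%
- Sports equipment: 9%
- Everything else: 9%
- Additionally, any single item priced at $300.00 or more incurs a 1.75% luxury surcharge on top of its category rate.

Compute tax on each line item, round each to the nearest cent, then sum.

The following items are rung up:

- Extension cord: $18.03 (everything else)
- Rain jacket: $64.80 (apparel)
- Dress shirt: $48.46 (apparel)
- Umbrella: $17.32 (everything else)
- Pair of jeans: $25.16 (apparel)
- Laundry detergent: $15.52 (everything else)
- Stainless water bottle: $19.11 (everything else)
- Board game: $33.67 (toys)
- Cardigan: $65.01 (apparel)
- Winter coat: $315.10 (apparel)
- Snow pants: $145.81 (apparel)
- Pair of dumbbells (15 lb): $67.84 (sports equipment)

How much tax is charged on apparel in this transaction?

$5.51

Rain jacket $64.80: apparel → 0% → $0.00
Dress shirt $48.46: apparel → 0% → $0.00
Pair of jeans $25.16: apparel → 0% → $0.00
Cardigan $65.01: apparel → 0% → $0.00
Winter coat $315.10: apparel → 0% + 1.75% surcharge = 1.75% → $5.51
Snow pants $145.81: apparel → 0% → $0.00
Tax on apparel = $0.00 + $0.00 + $0.00 + $0.00 + $5.51 + $0.00 = $5.51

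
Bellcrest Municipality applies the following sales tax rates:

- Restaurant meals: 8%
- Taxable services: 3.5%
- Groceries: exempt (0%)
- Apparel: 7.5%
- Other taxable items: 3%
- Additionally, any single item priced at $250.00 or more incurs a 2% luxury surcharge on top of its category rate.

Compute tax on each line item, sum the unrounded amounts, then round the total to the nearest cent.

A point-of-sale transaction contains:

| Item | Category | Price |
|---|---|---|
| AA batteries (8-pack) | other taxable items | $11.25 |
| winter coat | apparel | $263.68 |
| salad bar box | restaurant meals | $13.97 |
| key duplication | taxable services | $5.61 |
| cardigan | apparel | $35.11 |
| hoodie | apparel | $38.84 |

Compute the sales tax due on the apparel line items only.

Winter coat $263.68: apparel → 7.5% + 2% surcharge = 9.5% → $25.0496
Cardigan $35.11: apparel → 7.5% → $2.63325
Hoodie $38.84: apparel → 7.5% → $2.913
Tax on apparel: unrounded sum = $30.59585 → $30.60

$30.60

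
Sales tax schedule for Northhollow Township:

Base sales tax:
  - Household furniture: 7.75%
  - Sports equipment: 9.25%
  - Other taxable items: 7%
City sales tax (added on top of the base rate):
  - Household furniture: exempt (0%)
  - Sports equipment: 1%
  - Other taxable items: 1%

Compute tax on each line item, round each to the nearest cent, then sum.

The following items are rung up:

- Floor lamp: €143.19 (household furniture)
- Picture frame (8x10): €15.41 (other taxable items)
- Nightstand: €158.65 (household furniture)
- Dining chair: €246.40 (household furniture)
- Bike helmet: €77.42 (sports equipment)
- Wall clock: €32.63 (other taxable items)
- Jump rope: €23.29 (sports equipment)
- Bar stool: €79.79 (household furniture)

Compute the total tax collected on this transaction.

€62.85

Floor lamp €143.19: household furniture → 7.75% + 0% city = 7.75% → €11.10
Picture frame (8x10) €15.41: other taxable items → 7% + 1% city = 8% → €1.23
Nightstand €158.65: household furniture → 7.75% + 0% city = 7.75% → €12.30
Dining chair €246.40: household furniture → 7.75% + 0% city = 7.75% → €19.10
Bike helmet €77.42: sports equipment → 9.25% + 1% city = 10.25% → €7.94
Wall clock €32.63: other taxable items → 7% + 1% city = 8% → €2.61
Jump rope €23.29: sports equipment → 9.25% + 1% city = 10.25% → €2.39
Bar stool €79.79: household furniture → 7.75% + 0% city = 7.75% → €6.18
Total tax = €11.10 + €1.23 + €12.30 + €19.10 + €7.94 + €2.61 + €2.39 + €6.18 = €62.85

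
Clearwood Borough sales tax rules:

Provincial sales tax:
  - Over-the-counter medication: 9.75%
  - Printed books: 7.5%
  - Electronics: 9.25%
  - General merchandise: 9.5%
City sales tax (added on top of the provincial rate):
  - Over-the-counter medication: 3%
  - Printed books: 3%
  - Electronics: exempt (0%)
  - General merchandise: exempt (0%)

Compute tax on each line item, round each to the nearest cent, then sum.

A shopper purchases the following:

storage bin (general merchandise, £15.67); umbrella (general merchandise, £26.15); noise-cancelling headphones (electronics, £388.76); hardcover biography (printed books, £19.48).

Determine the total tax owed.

Storage bin £15.67: general merchandise → 9.5% + 0% city = 9.5% → £1.49
Umbrella £26.15: general merchandise → 9.5% + 0% city = 9.5% → £2.48
Noise-cancelling headphones £388.76: electronics → 9.25% + 0% city = 9.25% → £35.96
Hardcover biography £19.48: printed books → 7.5% + 3% city = 10.5% → £2.05
Total tax = £1.49 + £2.48 + £35.96 + £2.05 = £41.98

£41.98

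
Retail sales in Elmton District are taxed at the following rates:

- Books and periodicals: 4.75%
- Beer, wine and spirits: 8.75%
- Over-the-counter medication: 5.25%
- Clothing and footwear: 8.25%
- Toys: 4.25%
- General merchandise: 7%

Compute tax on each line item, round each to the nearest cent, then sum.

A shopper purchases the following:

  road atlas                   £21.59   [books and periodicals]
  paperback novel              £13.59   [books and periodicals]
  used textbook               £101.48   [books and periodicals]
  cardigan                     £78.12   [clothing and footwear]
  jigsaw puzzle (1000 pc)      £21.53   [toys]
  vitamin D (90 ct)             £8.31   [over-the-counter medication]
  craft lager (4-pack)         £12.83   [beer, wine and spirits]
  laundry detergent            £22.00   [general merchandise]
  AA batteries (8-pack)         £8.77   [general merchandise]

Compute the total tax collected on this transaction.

Road atlas £21.59: books and periodicals → 4.75% → £1.03
Paperback novel £13.59: books and periodicals → 4.75% → £0.65
Used textbook £101.48: books and periodicals → 4.75% → £4.82
Cardigan £78.12: clothing and footwear → 8.25% → £6.44
Jigsaw puzzle (1000 pc) £21.53: toys → 4.25% → £0.92
Vitamin D (90 ct) £8.31: over-the-counter medication → 5.25% → £0.44
Craft lager (4-pack) £12.83: beer, wine and spirits → 8.75% → £1.12
Laundry detergent £22.00: general merchandise → 7% → £1.54
AA batteries (8-pack) £8.77: general merchandise → 7% → £0.61
Total tax = £1.03 + £0.65 + £4.82 + £6.44 + £0.92 + £0.44 + £1.12 + £1.54 + £0.61 = £17.57

£17.57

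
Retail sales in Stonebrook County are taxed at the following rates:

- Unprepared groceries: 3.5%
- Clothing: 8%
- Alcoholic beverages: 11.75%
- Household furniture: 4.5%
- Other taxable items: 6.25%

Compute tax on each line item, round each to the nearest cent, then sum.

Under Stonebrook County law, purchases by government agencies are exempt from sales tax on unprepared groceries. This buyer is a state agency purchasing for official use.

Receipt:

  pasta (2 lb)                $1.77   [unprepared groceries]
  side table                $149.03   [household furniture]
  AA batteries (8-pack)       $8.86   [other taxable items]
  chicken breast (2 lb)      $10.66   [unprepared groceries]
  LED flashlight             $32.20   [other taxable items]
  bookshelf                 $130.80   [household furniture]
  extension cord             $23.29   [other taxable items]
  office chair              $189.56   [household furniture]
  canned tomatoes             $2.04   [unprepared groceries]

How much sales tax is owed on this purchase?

$25.15

Pasta (2 lb) $1.77: unprepared groceries, buyer-exempt → 0% → $0.00
Side table $149.03: household furniture → 4.5% → $6.71
AA batteries (8-pack) $8.86: other taxable items → 6.25% → $0.55
Chicken breast (2 lb) $10.66: unprepared groceries, buyer-exempt → 0% → $0.00
LED flashlight $32.20: other taxable items → 6.25% → $2.01
Bookshelf $130.80: household furniture → 4.5% → $5.89
Extension cord $23.29: other taxable items → 6.25% → $1.46
Office chair $189.56: household furniture → 4.5% → $8.53
Canned tomatoes $2.04: unprepared groceries, buyer-exempt → 0% → $0.00
Total tax = $6.71 + $0.55 + $2.01 + $5.89 + $1.46 + $8.53 = $25.15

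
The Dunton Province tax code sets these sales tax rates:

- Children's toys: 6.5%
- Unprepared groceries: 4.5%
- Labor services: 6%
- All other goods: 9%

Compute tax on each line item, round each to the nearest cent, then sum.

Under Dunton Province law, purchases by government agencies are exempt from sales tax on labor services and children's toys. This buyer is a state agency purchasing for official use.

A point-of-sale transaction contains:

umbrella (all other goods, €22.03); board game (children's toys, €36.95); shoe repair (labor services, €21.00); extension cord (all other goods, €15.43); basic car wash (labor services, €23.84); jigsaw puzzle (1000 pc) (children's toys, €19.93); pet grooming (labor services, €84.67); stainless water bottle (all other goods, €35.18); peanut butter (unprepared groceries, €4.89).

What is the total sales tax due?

€6.76

Umbrella €22.03: all other goods → 9% → €1.98
Board game €36.95: children's toys, buyer-exempt → 0% → €0.00
Shoe repair €21.00: labor services, buyer-exempt → 0% → €0.00
Extension cord €15.43: all other goods → 9% → €1.39
Basic car wash €23.84: labor services, buyer-exempt → 0% → €0.00
Jigsaw puzzle (1000 pc) €19.93: children's toys, buyer-exempt → 0% → €0.00
Pet grooming €84.67: labor services, buyer-exempt → 0% → €0.00
Stainless water bottle €35.18: all other goods → 9% → €3.17
Peanut butter €4.89: unprepared groceries → 4.5% → €0.22
Total tax = €1.98 + €1.39 + €3.17 + €0.22 = €6.76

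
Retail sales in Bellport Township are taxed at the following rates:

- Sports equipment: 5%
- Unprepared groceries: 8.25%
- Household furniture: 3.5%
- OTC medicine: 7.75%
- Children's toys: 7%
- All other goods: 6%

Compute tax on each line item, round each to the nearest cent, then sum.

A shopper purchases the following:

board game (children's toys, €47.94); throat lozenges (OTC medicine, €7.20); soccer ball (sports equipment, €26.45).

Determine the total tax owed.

€5.24

Board game €47.94: children's toys → 7% → €3.36
Throat lozenges €7.20: OTC medicine → 7.75% → €0.56
Soccer ball €26.45: sports equipment → 5% → €1.32
Total tax = €3.36 + €0.56 + €1.32 = €5.24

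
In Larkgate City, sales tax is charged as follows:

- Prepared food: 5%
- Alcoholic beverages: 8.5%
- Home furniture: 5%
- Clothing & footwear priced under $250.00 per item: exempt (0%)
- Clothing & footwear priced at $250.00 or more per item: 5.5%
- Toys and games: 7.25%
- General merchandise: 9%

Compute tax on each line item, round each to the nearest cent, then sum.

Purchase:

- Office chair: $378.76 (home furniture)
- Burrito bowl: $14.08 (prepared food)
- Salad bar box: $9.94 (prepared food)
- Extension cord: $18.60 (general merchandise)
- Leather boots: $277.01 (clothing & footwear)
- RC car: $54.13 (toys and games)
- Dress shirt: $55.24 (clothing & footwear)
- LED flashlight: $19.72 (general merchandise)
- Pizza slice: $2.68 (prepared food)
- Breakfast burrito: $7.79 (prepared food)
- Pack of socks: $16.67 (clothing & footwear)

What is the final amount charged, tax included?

Office chair $378.76: home furniture → 5% → $18.94
Burrito bowl $14.08: prepared food → 5% → $0.70
Salad bar box $9.94: prepared food → 5% → $0.50
Extension cord $18.60: general merchandise → 9% → $1.67
Leather boots $277.01: clothing & footwear, $250.00 or more → 5.5% → $15.24
RC car $54.13: toys and games → 7.25% → $3.92
Dress shirt $55.24: clothing & footwear, under $250.00 → 0% → $0.00
LED flashlight $19.72: general merchandise → 9% → $1.77
Pizza slice $2.68: prepared food → 5% → $0.13
Breakfast burrito $7.79: prepared food → 5% → $0.39
Pack of socks $16.67: clothing & footwear, under $250.00 → 0% → $0.00
Subtotal = $854.62; tax = $43.26; total due = $897.88

$897.88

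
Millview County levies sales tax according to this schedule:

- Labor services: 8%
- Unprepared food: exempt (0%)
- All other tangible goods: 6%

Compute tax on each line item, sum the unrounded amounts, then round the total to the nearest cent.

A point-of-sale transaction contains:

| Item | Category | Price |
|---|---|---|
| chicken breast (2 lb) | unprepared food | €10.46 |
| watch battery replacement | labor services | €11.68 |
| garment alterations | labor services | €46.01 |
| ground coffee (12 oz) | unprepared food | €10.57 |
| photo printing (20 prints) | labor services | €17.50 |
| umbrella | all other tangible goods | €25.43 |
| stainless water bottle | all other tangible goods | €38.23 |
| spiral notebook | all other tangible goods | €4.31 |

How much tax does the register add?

€10.09

Chicken breast (2 lb) €10.46: unprepared food → 0% → €0.00
Watch battery replacement €11.68: labor services → 8% → €0.9344
Garment alterations €46.01: labor services → 8% → €3.6808
Ground coffee (12 oz) €10.57: unprepared food → 0% → €0.00
Photo printing (20 prints) €17.50: labor services → 8% → €1.40
Umbrella €25.43: all other tangible goods → 6% → €1.5258
Stainless water bottle €38.23: all other tangible goods → 6% → €2.2938
Spiral notebook €4.31: all other tangible goods → 6% → €0.2586
Unrounded tax sum = €10.0934 → €10.09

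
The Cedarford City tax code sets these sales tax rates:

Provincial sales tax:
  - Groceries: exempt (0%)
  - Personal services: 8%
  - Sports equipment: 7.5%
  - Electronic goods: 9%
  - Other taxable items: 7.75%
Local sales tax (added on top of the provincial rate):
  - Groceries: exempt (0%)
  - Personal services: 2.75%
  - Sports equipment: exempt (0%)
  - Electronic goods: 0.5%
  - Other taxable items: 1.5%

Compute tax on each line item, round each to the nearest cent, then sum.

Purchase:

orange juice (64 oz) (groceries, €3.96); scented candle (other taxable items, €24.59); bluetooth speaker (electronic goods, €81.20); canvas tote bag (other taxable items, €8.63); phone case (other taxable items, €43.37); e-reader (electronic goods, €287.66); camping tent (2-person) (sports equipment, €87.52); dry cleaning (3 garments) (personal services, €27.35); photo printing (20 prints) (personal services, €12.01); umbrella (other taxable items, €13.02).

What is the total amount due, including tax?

Orange juice (64 oz) €3.96: groceries → 0% + 0% local = 0% → €0.00
Scented candle €24.59: other taxable items → 7.75% + 1.5% local = 9.25% → €2.27
Bluetooth speaker €81.20: electronic goods → 9% + 0.5% local = 9.5% → €7.71
Canvas tote bag €8.63: other taxable items → 7.75% + 1.5% local = 9.25% → €0.80
Phone case €43.37: other taxable items → 7.75% + 1.5% local = 9.25% → €4.01
E-reader €287.66: electronic goods → 9% + 0.5% local = 9.5% → €27.33
Camping tent (2-person) €87.52: sports equipment → 7.5% + 0% local = 7.5% → €6.56
Dry cleaning (3 garments) €27.35: personal services → 8% + 2.75% local = 10.75% → €2.94
Photo printing (20 prints) €12.01: personal services → 8% + 2.75% local = 10.75% → €1.29
Umbrella €13.02: other taxable items → 7.75% + 1.5% local = 9.25% → €1.20
Subtotal = €589.31; tax = €54.11; total due = €643.42

€643.42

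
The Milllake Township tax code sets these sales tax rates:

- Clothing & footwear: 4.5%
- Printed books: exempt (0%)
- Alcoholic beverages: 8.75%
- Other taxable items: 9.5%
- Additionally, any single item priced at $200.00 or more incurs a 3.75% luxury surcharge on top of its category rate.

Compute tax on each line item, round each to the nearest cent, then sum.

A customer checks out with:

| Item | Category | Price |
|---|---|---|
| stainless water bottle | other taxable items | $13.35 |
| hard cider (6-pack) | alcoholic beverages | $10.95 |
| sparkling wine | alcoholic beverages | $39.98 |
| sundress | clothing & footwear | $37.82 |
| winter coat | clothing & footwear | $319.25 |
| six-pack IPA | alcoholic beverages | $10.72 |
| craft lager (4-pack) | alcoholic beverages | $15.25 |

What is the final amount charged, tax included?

$483.36

Stainless water bottle $13.35: other taxable items → 9.5% → $1.27
Hard cider (6-pack) $10.95: alcoholic beverages → 8.75% → $0.96
Sparkling wine $39.98: alcoholic beverages → 8.75% → $3.50
Sundress $37.82: clothing & footwear → 4.5% → $1.70
Winter coat $319.25: clothing & footwear → 4.5% + 3.75% surcharge = 8.25% → $26.34
Six-pack IPA $10.72: alcoholic beverages → 8.75% → $0.94
Craft lager (4-pack) $15.25: alcoholic beverages → 8.75% → $1.33
Subtotal = $447.32; tax = $36.04; total due = $483.36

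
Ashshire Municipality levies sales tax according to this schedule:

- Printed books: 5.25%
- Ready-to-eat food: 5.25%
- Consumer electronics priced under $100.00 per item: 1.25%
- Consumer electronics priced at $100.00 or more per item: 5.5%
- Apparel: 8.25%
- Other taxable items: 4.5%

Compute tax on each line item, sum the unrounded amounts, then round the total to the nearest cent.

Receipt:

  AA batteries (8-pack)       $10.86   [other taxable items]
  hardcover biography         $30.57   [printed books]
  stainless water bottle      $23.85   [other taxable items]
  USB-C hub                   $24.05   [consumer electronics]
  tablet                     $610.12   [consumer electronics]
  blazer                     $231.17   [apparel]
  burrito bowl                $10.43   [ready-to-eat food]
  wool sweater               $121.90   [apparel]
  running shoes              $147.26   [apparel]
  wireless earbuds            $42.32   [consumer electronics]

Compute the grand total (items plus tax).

AA batteries (8-pack) $10.86: other taxable items → 4.5% → $0.4887
Hardcover biography $30.57: printed books → 5.25% → $1.604925
Stainless water bottle $23.85: other taxable items → 4.5% → $1.07325
USB-C hub $24.05: consumer electronics, under $100.00 → 1.25% → $0.300625
Tablet $610.12: consumer electronics, $100.00 or more → 5.5% → $33.5566
Blazer $231.17: apparel → 8.25% → $19.071525
Burrito bowl $10.43: ready-to-eat food → 5.25% → $0.547575
Wool sweater $121.90: apparel → 8.25% → $10.05675
Running shoes $147.26: apparel → 8.25% → $12.14895
Wireless earbuds $42.32: consumer electronics, under $100.00 → 1.25% → $0.529
Subtotal = $1252.53; unrounded tax = $79.3779 → $79.38; total due = $1331.91

$1331.91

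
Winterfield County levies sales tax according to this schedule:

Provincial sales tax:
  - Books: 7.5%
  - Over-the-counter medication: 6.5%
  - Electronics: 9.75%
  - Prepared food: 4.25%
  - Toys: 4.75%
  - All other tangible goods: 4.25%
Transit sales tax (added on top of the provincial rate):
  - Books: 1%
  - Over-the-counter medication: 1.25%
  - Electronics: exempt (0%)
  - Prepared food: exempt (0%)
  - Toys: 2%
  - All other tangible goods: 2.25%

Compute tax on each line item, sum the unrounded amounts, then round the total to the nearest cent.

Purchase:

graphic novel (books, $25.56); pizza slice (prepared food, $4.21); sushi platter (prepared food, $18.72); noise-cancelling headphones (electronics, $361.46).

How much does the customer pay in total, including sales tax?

$448.34

Graphic novel $25.56: books → 7.5% + 1% transit = 8.5% → $2.1726
Pizza slice $4.21: prepared food → 4.25% + 0% transit = 4.25% → $0.178925
Sushi platter $18.72: prepared food → 4.25% + 0% transit = 4.25% → $0.7956
Noise-cancelling headphones $361.46: electronics → 9.75% + 0% transit = 9.75% → $35.24235
Subtotal = $409.95; unrounded tax = $38.389475 → $38.39; total due = $448.34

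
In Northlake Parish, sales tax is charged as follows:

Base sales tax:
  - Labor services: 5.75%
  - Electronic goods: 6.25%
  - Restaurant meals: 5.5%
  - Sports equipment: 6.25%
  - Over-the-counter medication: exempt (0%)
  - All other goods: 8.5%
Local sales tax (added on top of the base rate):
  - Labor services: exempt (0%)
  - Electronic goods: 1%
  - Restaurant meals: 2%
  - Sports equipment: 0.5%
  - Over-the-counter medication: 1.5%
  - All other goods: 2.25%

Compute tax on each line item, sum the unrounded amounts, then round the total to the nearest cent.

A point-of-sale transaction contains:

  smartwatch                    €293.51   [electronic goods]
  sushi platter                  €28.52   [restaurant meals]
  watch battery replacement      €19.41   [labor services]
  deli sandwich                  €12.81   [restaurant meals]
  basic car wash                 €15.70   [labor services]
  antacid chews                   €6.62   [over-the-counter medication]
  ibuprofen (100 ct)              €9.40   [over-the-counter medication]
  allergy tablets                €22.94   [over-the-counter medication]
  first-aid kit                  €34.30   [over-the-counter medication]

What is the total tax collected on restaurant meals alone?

Sushi platter €28.52: restaurant meals → 5.5% + 2% local = 7.5% → €2.139
Deli sandwich €12.81: restaurant meals → 5.5% + 2% local = 7.5% → €0.96075
Tax on restaurant meals: unrounded sum = €3.09975 → €3.10

€3.10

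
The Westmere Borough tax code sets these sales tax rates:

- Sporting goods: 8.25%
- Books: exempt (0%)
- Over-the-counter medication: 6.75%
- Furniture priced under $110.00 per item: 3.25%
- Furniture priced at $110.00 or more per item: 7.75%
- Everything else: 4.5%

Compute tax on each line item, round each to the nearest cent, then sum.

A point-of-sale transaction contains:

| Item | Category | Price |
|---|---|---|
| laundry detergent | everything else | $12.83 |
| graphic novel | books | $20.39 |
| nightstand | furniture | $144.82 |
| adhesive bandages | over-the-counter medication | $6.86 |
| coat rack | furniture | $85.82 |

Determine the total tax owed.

$15.05

Laundry detergent $12.83: everything else → 4.5% → $0.58
Graphic novel $20.39: books → 0% → $0.00
Nightstand $144.82: furniture, $110.00 or more → 7.75% → $11.22
Adhesive bandages $6.86: over-the-counter medication → 6.75% → $0.46
Coat rack $85.82: furniture, under $110.00 → 3.25% → $2.79
Total tax = $0.58 + $11.22 + $0.46 + $2.79 = $15.05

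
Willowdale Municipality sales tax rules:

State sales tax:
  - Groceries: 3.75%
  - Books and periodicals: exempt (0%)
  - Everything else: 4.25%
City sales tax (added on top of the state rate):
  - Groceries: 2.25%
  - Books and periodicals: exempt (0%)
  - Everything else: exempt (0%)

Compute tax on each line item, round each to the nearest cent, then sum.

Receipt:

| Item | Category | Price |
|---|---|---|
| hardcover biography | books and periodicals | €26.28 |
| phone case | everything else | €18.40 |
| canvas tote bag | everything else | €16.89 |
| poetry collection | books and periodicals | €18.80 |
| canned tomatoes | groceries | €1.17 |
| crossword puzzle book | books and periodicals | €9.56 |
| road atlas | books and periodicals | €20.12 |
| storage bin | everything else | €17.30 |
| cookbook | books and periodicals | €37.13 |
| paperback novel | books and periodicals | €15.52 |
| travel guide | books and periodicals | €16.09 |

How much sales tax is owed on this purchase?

Hardcover biography €26.28: books and periodicals → 0% + 0% city = 0% → €0.00
Phone case €18.40: everything else → 4.25% + 0% city = 4.25% → €0.78
Canvas tote bag €16.89: everything else → 4.25% + 0% city = 4.25% → €0.72
Poetry collection €18.80: books and periodicals → 0% + 0% city = 0% → €0.00
Canned tomatoes €1.17: groceries → 3.75% + 2.25% city = 6% → €0.07
Crossword puzzle book €9.56: books and periodicals → 0% + 0% city = 0% → €0.00
Road atlas €20.12: books and periodicals → 0% + 0% city = 0% → €0.00
Storage bin €17.30: everything else → 4.25% + 0% city = 4.25% → €0.74
Cookbook €37.13: books and periodicals → 0% + 0% city = 0% → €0.00
Paperback novel €15.52: books and periodicals → 0% + 0% city = 0% → €0.00
Travel guide €16.09: books and periodicals → 0% + 0% city = 0% → €0.00
Total tax = €0.78 + €0.72 + €0.07 + €0.74 = €2.31

€2.31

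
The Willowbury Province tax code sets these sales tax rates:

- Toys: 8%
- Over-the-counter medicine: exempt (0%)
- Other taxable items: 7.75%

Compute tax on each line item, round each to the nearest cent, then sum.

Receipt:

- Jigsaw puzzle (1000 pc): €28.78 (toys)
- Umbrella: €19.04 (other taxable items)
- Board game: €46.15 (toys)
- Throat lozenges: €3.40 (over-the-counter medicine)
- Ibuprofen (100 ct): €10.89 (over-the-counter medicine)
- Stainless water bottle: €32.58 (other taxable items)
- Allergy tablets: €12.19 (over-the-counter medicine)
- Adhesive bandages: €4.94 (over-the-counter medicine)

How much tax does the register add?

€9.99

Jigsaw puzzle (1000 pc) €28.78: toys → 8% → €2.30
Umbrella €19.04: other taxable items → 7.75% → €1.48
Board game €46.15: toys → 8% → €3.69
Throat lozenges €3.40: over-the-counter medicine → 0% → €0.00
Ibuprofen (100 ct) €10.89: over-the-counter medicine → 0% → €0.00
Stainless water bottle €32.58: other taxable items → 7.75% → €2.52
Allergy tablets €12.19: over-the-counter medicine → 0% → €0.00
Adhesive bandages €4.94: over-the-counter medicine → 0% → €0.00
Total tax = €2.30 + €1.48 + €3.69 + €2.52 = €9.99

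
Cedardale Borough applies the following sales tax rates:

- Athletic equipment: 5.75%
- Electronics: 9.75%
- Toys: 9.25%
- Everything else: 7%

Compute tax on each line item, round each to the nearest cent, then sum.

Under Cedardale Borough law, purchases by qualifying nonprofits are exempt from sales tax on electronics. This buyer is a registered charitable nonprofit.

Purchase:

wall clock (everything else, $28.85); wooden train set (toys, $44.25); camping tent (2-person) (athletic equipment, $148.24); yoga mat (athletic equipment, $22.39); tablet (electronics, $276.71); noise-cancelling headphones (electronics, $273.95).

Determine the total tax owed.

$15.92

Wall clock $28.85: everything else → 7% → $2.02
Wooden train set $44.25: toys → 9.25% → $4.09
Camping tent (2-person) $148.24: athletic equipment → 5.75% → $8.52
Yoga mat $22.39: athletic equipment → 5.75% → $1.29
Tablet $276.71: electronics, buyer-exempt → 0% → $0.00
Noise-cancelling headphones $273.95: electronics, buyer-exempt → 0% → $0.00
Total tax = $2.02 + $4.09 + $8.52 + $1.29 = $15.92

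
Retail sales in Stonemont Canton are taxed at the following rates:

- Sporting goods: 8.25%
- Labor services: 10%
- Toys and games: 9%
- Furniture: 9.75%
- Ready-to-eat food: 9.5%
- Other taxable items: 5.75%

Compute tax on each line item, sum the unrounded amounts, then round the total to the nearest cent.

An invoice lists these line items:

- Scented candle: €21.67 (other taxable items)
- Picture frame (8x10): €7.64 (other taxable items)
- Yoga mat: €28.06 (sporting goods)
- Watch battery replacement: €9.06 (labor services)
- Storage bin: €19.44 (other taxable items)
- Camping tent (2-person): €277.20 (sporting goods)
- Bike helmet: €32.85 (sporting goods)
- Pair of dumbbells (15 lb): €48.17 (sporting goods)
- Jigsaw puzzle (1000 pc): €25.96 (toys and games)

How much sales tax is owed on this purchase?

Scented candle €21.67: other taxable items → 5.75% → €1.246025
Picture frame (8x10) €7.64: other taxable items → 5.75% → €0.4393
Yoga mat €28.06: sporting goods → 8.25% → €2.31495
Watch battery replacement €9.06: labor services → 10% → €0.906
Storage bin €19.44: other taxable items → 5.75% → €1.1178
Camping tent (2-person) €277.20: sporting goods → 8.25% → €22.869
Bike helmet €32.85: sporting goods → 8.25% → €2.710125
Pair of dumbbells (15 lb) €48.17: sporting goods → 8.25% → €3.974025
Jigsaw puzzle (1000 pc) €25.96: toys and games → 9% → €2.3364
Unrounded tax sum = €37.913625 → €37.91

€37.91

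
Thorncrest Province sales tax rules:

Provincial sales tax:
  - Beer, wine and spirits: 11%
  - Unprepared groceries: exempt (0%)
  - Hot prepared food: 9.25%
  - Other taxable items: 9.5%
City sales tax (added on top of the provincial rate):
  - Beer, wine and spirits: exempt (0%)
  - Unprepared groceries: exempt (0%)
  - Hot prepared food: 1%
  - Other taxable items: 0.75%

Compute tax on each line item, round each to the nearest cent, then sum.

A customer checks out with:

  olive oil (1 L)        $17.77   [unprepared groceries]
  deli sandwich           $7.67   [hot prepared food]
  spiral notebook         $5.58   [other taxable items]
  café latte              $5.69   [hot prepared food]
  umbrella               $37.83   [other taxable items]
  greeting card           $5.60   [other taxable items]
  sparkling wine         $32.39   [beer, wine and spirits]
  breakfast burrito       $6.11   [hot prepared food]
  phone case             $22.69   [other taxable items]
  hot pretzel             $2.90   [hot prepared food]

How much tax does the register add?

$13.21

Olive oil (1 L) $17.77: unprepared groceries → 0% + 0% city = 0% → $0.00
Deli sandwich $7.67: hot prepared food → 9.25% + 1% city = 10.25% → $0.79
Spiral notebook $5.58: other taxable items → 9.5% + 0.75% city = 10.25% → $0.57
Café latte $5.69: hot prepared food → 9.25% + 1% city = 10.25% → $0.58
Umbrella $37.83: other taxable items → 9.5% + 0.75% city = 10.25% → $3.88
Greeting card $5.60: other taxable items → 9.5% + 0.75% city = 10.25% → $0.57
Sparkling wine $32.39: beer, wine and spirits → 11% + 0% city = 11% → $3.56
Breakfast burrito $6.11: hot prepared food → 9.25% + 1% city = 10.25% → $0.63
Phone case $22.69: other taxable items → 9.5% + 0.75% city = 10.25% → $2.33
Hot pretzel $2.90: hot prepared food → 9.25% + 1% city = 10.25% → $0.30
Total tax = $0.79 + $0.57 + $0.58 + $3.88 + $0.57 + $3.56 + $0.63 + $2.33 + $0.30 = $13.21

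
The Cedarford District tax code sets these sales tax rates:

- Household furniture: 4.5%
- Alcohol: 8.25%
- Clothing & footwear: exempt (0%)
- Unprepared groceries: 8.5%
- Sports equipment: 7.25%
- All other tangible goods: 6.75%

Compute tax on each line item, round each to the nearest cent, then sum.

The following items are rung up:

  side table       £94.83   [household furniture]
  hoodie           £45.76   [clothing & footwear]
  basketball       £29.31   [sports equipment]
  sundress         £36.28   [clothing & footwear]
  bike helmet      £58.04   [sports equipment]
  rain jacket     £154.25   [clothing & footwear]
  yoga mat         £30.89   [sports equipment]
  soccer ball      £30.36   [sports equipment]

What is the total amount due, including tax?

£494.76

Side table £94.83: household furniture → 4.5% → £4.27
Hoodie £45.76: clothing & footwear → 0% → £0.00
Basketball £29.31: sports equipment → 7.25% → £2.12
Sundress £36.28: clothing & footwear → 0% → £0.00
Bike helmet £58.04: sports equipment → 7.25% → £4.21
Rain jacket £154.25: clothing & footwear → 0% → £0.00
Yoga mat £30.89: sports equipment → 7.25% → £2.24
Soccer ball £30.36: sports equipment → 7.25% → £2.20
Subtotal = £479.72; tax = £15.04; total due = £494.76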